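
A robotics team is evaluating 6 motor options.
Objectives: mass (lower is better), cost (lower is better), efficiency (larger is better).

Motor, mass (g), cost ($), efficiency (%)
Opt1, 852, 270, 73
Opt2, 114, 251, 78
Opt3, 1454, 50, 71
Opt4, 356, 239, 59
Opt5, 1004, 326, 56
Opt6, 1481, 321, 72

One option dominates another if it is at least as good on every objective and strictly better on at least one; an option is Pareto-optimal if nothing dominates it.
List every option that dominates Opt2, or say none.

none

Opt1: worse on mass (852 vs 114).
Opt3: worse on mass (1454 vs 114).
Opt4: worse on mass (356 vs 114).
Opt5: worse on mass (1004 vs 114).
Opt6: worse on mass (1481 vs 114).
No option dominates Opt2.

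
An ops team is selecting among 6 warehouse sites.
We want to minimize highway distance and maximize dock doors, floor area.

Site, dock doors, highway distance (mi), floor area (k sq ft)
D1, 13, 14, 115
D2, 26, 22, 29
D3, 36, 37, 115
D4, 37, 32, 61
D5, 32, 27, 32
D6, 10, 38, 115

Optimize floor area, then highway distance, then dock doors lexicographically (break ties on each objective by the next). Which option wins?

First maximize floor area: best is 115, kept {D1, D3, D6}.
Then minimize highway distance: best is 14, kept {D1}.

D1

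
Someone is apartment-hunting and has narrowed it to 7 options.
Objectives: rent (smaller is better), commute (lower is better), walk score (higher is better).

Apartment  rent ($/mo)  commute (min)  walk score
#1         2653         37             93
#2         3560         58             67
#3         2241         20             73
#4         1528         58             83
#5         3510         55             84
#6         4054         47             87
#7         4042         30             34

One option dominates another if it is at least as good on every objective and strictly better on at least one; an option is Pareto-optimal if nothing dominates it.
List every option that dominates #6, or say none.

#1

#1: rent 2653≤4054, commute 37≤47, walk score 93≥87 — dominates #6.
Others (#2, #3, #4, #5, #7) are each worse than #6 on at least one objective.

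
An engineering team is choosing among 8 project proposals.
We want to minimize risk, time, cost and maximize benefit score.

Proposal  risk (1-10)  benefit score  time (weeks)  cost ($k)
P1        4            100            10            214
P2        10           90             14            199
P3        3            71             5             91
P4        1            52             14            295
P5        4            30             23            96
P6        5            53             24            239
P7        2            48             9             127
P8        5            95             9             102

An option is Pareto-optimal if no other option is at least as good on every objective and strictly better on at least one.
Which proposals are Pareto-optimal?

P1: not dominated (best benefit score).
P2: dominated by P8 (risk 5≤10, benefit score 95≥90, time 9≤14, cost 102≤199).
P3: not dominated (best time).
P4: not dominated (best risk).
P5: dominated by P3 (risk 3≤4, benefit score 71≥30, time 5≤23, cost 91≤96).
P6: dominated by P1 (risk 4≤5, benefit score 100≥53, time 10≤24, cost 214≤239).
P7: not dominated.
P8: not dominated.

P1, P3, P4, P7, P8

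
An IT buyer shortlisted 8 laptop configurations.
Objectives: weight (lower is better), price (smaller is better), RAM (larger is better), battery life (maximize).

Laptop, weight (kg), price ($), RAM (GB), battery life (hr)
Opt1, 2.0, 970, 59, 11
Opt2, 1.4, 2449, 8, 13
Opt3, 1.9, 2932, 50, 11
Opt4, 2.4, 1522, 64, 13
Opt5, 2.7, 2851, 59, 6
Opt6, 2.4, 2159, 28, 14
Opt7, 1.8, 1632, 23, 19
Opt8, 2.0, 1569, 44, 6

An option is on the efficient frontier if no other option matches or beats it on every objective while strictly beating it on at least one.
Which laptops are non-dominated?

Opt1, Opt2, Opt3, Opt4, Opt6, Opt7

Opt1: not dominated (best price).
Opt2: not dominated (best weight).
Opt3: not dominated.
Opt4: not dominated (best RAM).
Opt5: dominated by Opt1 (weight 2.0≤2.7, price 970≤2851, RAM 59≥59, battery life 11≥6).
Opt6: not dominated.
Opt7: not dominated (best battery life).
Opt8: dominated by Opt1 (weight 2.0≤2.0, price 970≤1569, RAM 59≥44, battery life 11≥6).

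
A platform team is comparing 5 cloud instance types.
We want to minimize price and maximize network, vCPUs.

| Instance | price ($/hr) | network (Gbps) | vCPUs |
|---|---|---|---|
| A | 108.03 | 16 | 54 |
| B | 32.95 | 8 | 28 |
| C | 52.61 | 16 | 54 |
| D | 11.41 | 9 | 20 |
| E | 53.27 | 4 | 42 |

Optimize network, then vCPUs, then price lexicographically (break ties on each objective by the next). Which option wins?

C

First maximize network: best is 16, kept {A, C}.
Then maximize vCPUs: best is 54, kept {A, C}.
Then minimize price: best is 52.61, kept {C}.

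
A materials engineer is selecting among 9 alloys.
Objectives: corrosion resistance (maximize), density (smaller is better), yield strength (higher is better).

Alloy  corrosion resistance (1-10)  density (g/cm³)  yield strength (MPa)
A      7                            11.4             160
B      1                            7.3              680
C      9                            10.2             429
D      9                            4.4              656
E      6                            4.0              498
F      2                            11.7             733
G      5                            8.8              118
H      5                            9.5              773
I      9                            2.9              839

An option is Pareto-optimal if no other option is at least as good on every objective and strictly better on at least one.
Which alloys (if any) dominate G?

D: corrosion resistance 9≥5, density 4.4≤8.8, yield strength 656≥118 — dominates G.
E: corrosion resistance 6≥5, density 4.0≤8.8, yield strength 498≥118 — dominates G.
I: corrosion resistance 9≥5, density 2.9≤8.8, yield strength 839≥118 — dominates G.
Others (A, B, C, F, H) are each worse than G on at least one objective.

D, E, I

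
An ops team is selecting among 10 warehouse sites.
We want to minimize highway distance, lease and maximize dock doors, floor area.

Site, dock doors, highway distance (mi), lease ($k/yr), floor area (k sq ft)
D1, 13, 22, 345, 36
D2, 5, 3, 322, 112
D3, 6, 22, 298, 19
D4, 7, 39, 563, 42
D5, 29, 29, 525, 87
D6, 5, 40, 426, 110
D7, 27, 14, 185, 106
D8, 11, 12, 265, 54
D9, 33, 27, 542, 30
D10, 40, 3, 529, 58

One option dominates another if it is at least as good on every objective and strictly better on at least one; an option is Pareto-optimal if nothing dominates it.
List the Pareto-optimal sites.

D1: dominated by D7 (dock doors 27≥13, highway distance 14≤22, lease 185≤345, floor area 106≥36).
D2: not dominated (best floor area).
D3: dominated by D7 (dock doors 27≥6, highway distance 14≤22, lease 185≤298, floor area 106≥19).
D4: dominated by D5 (dock doors 29≥7, highway distance 29≤39, lease 525≤563, floor area 87≥42).
D5: not dominated.
D6: dominated by D2 (dock doors 5≥5, highway distance 3≤40, lease 322≤426, floor area 112≥110).
D7: not dominated (best lease).
D8: not dominated.
D9: dominated by D10 (dock doors 40≥33, highway distance 3≤27, lease 529≤542, floor area 58≥30).
D10: not dominated (best dock doors).

D2, D5, D7, D8, D10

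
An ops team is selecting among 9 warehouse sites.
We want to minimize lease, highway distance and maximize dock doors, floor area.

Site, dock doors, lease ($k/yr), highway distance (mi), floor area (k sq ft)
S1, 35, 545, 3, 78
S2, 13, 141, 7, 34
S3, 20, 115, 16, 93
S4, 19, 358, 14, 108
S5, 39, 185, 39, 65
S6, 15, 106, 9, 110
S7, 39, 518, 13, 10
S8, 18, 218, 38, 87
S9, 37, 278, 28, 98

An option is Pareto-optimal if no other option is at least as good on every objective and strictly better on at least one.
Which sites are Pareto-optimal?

S1, S2, S3, S4, S5, S6, S7, S9

S1: not dominated (best highway distance).
S2: not dominated.
S3: not dominated.
S4: not dominated.
S5: not dominated.
S6: not dominated (best lease).
S7: not dominated.
S8: dominated by S3 (dock doors 20≥18, lease 115≤218, highway distance 16≤38, floor area 93≥87).
S9: not dominated.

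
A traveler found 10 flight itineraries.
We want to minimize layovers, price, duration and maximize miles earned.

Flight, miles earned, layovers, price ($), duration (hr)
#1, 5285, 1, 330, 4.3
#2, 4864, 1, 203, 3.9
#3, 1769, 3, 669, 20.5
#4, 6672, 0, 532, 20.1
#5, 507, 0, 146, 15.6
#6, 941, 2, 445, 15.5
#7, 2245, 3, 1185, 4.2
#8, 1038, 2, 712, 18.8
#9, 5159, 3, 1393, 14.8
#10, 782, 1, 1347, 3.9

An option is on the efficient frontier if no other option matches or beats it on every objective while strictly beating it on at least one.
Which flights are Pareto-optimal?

#1: not dominated.
#2: not dominated.
#3: dominated by #1 (miles earned 5285≥1769, layovers 1≤3, price 330≤669, duration 4.3≤20.5).
#4: not dominated (best miles earned).
#5: not dominated (best price).
#6: dominated by #1 (miles earned 5285≥941, layovers 1≤2, price 330≤445, duration 4.3≤15.5).
#7: dominated by #2 (miles earned 4864≥2245, layovers 1≤3, price 203≤1185, duration 3.9≤4.2).
#8: dominated by #1 (miles earned 5285≥1038, layovers 1≤2, price 330≤712, duration 4.3≤18.8).
#9: dominated by #1 (miles earned 5285≥5159, layovers 1≤3, price 330≤1393, duration 4.3≤14.8).
#10: dominated by #2 (miles earned 4864≥782, layovers 1≤1, price 203≤1347, duration 3.9≤3.9).

#1, #2, #4, #5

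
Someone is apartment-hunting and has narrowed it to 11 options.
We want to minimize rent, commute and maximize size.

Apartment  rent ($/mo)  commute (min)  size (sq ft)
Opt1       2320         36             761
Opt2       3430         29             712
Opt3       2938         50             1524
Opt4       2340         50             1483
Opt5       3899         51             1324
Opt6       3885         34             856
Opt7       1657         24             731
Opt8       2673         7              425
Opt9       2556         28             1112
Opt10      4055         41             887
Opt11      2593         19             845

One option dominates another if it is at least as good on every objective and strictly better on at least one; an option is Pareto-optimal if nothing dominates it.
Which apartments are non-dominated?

Opt1: not dominated.
Opt2: dominated by Opt7 (rent 1657≤3430, commute 24≤29, size 731≥712).
Opt3: not dominated (best size).
Opt4: not dominated.
Opt5: dominated by Opt3 (rent 2938≤3899, commute 50≤51, size 1524≥1324).
Opt6: dominated by Opt9 (rent 2556≤3885, commute 28≤34, size 1112≥856).
Opt7: not dominated (best rent).
Opt8: not dominated (best commute).
Opt9: not dominated.
Opt10: dominated by Opt9 (rent 2556≤4055, commute 28≤41, size 1112≥887).
Opt11: not dominated.

Opt1, Opt3, Opt4, Opt7, Opt8, Opt9, Opt11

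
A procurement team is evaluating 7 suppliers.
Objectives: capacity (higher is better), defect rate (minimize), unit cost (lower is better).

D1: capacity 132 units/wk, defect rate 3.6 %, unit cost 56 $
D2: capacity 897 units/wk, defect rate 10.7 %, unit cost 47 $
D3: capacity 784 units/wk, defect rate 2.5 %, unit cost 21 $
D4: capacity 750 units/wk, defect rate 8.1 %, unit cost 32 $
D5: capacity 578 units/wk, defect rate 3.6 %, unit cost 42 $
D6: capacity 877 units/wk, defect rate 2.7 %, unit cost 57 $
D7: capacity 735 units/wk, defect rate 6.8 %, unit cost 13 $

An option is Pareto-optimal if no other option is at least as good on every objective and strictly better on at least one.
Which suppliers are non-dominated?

D2, D3, D6, D7

D1: dominated by D3 (capacity 784≥132, defect rate 2.5≤3.6, unit cost 21≤56).
D2: not dominated (best capacity).
D3: not dominated (best defect rate).
D4: dominated by D3 (capacity 784≥750, defect rate 2.5≤8.1, unit cost 21≤32).
D5: dominated by D3 (capacity 784≥578, defect rate 2.5≤3.6, unit cost 21≤42).
D6: not dominated.
D7: not dominated (best unit cost).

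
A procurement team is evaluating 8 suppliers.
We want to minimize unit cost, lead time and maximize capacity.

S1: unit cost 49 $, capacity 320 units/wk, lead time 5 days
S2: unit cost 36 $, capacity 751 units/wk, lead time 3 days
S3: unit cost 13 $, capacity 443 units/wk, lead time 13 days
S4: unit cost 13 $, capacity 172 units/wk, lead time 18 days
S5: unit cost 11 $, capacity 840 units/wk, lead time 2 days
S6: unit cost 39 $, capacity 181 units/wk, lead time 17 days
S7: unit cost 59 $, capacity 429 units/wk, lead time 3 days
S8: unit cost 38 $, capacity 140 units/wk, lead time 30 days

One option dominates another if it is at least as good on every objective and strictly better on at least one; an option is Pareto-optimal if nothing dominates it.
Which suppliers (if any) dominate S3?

S5: unit cost 11≤13, capacity 840≥443, lead time 2≤13 — dominates S3.
Others (S1, S2, S4, S6, S7, S8) are each worse than S3 on at least one objective.

S5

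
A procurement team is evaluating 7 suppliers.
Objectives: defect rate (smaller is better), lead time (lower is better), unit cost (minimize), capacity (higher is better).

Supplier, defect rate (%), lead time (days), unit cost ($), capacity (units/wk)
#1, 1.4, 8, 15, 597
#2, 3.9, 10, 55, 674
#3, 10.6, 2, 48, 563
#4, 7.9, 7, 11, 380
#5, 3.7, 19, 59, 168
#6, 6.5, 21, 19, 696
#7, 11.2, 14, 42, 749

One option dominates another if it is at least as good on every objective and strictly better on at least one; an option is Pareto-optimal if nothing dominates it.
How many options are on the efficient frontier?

6

#1: not dominated (best defect rate).
#2: not dominated.
#3: not dominated (best lead time).
#4: not dominated (best unit cost).
#5: dominated by #1 (defect rate 1.4≤3.7, lead time 8≤19, unit cost 15≤59, capacity 597≥168).
#6: not dominated.
#7: not dominated (best capacity).
Pareto-optimal: #1, #2, #3, #4, #6, #7 → 6.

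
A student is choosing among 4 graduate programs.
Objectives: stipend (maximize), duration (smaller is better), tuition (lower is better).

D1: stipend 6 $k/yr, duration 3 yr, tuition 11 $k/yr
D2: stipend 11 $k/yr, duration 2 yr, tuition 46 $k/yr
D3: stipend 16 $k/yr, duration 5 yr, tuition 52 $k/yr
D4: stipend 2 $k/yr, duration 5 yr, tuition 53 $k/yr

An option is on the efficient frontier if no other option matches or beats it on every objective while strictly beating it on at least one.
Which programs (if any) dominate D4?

D1: stipend 6≥2, duration 3≤5, tuition 11≤53 — dominates D4.
D2: stipend 11≥2, duration 2≤5, tuition 46≤53 — dominates D4.
D3: stipend 16≥2, duration 5≤5, tuition 52≤53 — dominates D4.

D1, D2, D3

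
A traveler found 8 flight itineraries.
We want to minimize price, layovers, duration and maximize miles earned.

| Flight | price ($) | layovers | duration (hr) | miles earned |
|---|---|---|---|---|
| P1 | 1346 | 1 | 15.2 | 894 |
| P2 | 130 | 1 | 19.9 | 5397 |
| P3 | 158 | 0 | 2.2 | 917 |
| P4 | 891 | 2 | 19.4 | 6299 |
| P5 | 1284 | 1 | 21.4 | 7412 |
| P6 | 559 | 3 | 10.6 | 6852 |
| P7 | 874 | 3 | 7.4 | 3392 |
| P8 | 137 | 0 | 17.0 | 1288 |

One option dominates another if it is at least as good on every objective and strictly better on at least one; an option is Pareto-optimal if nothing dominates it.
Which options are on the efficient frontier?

P1: dominated by P3 (price 158≤1346, layovers 0≤1, duration 2.2≤15.2, miles earned 917≥894).
P2: not dominated (best price).
P3: not dominated (best duration).
P4: not dominated.
P5: not dominated (best miles earned).
P6: not dominated.
P7: not dominated.
P8: not dominated.

P2, P3, P4, P5, P6, P7, P8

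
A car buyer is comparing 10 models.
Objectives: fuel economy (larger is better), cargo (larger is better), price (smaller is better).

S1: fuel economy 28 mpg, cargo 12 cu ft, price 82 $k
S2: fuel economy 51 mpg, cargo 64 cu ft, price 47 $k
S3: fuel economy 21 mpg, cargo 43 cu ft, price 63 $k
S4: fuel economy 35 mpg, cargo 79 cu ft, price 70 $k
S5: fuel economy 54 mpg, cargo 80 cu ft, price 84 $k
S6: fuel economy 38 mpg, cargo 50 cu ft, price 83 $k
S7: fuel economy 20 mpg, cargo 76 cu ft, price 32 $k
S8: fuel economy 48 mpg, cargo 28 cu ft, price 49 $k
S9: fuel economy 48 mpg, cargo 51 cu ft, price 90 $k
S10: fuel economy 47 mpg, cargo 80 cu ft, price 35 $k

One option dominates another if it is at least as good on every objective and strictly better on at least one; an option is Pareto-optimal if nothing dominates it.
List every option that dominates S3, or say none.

S2: fuel economy 51≥21, cargo 64≥43, price 47≤63 — dominates S3.
S10: fuel economy 47≥21, cargo 80≥43, price 35≤63 — dominates S3.
Others (S1, S4, S5, S6, S7, S8, S9) are each worse than S3 on at least one objective.

S2, S10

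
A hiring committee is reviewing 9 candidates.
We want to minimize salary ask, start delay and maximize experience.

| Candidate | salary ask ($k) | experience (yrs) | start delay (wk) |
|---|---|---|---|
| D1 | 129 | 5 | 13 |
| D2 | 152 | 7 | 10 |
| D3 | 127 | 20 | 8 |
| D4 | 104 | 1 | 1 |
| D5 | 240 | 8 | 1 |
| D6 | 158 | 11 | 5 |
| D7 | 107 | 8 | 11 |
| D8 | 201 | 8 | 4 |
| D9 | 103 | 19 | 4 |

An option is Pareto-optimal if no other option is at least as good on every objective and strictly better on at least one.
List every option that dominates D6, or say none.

D9

D9: salary ask 103≤158, experience 19≥11, start delay 4≤5 — dominates D6.
Others (D1, D2, D3, D4, D5, D7, D8) are each worse than D6 on at least one objective.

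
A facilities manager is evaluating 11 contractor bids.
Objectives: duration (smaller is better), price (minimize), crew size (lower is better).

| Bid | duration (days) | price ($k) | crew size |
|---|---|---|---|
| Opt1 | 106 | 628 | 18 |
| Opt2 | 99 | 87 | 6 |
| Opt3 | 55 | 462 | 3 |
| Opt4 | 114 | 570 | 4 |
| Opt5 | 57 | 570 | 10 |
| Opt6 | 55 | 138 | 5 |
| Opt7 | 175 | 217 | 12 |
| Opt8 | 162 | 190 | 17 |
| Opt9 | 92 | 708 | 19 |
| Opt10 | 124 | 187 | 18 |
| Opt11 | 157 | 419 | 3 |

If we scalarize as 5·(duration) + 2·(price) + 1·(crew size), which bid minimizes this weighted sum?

Opt6

Opt1: 5·106 + 2·628 + 1·18 = 1804
Opt2: 5·99 + 2·87 + 1·6 = 675
Opt3: 5·55 + 2·462 + 1·3 = 1202
Opt4: 5·114 + 2·570 + 1·4 = 1714
Opt5: 5·57 + 2·570 + 1·10 = 1435
Opt6: 5·55 + 2·138 + 1·5 = 556
Opt7: 5·175 + 2·217 + 1·12 = 1321
Opt8: 5·162 + 2·190 + 1·17 = 1207
Opt9: 5·92 + 2·708 + 1·19 = 1895
Opt10: 5·124 + 2·187 + 1·18 = 1012
Opt11: 5·157 + 2·419 + 1·3 = 1626
Lowest: Opt6 at 556.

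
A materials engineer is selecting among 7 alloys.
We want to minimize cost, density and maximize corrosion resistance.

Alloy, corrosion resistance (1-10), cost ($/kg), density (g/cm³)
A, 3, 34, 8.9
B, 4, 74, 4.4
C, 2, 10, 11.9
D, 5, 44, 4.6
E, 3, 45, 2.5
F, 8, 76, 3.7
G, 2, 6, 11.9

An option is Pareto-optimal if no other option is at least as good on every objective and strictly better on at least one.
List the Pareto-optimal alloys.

A, B, D, E, F, G

A: not dominated.
B: not dominated.
C: dominated by G (corrosion resistance 2≥2, cost 6≤10, density 11.9≤11.9).
D: not dominated.
E: not dominated (best density).
F: not dominated (best corrosion resistance).
G: not dominated (best cost).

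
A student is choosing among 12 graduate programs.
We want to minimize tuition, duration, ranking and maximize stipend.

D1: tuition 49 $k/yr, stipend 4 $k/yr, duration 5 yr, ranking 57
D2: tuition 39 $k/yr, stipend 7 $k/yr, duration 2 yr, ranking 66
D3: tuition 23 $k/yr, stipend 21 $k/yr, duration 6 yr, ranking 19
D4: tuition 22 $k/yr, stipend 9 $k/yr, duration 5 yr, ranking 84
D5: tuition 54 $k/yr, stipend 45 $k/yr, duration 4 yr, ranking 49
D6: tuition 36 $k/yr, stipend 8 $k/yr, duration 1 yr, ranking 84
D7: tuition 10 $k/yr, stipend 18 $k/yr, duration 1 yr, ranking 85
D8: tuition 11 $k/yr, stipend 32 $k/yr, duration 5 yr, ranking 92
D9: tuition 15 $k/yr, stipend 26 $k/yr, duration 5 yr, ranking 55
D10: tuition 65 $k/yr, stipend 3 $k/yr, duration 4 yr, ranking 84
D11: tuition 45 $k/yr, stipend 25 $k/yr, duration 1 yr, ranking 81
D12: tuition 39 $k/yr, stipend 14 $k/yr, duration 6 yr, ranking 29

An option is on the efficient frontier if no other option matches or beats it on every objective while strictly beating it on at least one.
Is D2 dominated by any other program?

No

D1: worse on tuition (49 vs 39).
D3: worse on duration (6 vs 2).
D4: worse on duration (5 vs 2).
D5: worse on tuition (54 vs 39).
D6: worse on ranking (84 vs 66).
D7: worse on ranking (85 vs 66).
D8: worse on duration (5 vs 2).
D9: worse on duration (5 vs 2).
D10: worse on tuition (65 vs 39).
D11: worse on tuition (45 vs 39).
D12: worse on duration (6 vs 2).
No option is at least as good as D2 on every objective and strictly better on one.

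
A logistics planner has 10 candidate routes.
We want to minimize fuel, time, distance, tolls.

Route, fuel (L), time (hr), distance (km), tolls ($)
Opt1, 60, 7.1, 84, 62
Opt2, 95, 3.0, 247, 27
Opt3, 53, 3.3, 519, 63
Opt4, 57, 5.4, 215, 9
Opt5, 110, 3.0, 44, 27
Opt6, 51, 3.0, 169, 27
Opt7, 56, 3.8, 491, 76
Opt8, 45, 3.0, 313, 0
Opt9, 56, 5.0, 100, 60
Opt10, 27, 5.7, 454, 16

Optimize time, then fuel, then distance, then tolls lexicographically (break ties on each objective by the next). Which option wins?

Opt8

First minimize time: best is 3.0, kept {Opt2, Opt5, Opt6, Opt8}.
Then minimize fuel: best is 45, kept {Opt8}.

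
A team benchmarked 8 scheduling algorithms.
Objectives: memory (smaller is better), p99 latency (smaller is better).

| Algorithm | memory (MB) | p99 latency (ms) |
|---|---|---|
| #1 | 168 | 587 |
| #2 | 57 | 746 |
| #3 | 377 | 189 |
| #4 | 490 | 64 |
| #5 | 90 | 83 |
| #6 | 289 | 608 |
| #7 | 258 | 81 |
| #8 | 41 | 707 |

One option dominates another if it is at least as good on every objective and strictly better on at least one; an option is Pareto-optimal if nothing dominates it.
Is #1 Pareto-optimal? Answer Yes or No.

No

#5 vs #1: memory 90≤168, p99 latency 83≤587 — #5 is at least as good on every objective and strictly better on at least one, so #5 dominates #1.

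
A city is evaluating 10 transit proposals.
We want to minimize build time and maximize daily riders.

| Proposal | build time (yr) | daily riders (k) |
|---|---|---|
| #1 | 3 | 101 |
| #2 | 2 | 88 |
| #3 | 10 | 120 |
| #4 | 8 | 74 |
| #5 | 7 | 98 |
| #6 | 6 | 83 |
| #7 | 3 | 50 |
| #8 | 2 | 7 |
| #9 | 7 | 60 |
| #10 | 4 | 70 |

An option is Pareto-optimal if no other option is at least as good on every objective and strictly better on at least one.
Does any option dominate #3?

No

#1: worse on daily riders (101 vs 120).
#2: worse on daily riders (88 vs 120).
#4: worse on daily riders (74 vs 120).
#5: worse on daily riders (98 vs 120).
#6: worse on daily riders (83 vs 120).
#7: worse on daily riders (50 vs 120).
#8: worse on daily riders (7 vs 120).
#9: worse on daily riders (60 vs 120).
#10: worse on daily riders (70 vs 120).
No option is at least as good as #3 on every objective and strictly better on one.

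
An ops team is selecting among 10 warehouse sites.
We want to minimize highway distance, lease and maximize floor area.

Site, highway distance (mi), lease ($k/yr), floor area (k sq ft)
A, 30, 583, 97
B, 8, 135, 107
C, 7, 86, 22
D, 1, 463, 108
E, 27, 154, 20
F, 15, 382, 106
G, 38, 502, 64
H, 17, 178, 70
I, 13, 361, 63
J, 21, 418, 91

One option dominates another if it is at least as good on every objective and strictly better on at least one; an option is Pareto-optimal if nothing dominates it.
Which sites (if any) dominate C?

none

A: worse on highway distance (30 vs 7).
B: worse on highway distance (8 vs 7).
D: worse on lease (463 vs 86).
E: worse on highway distance (27 vs 7).
F: worse on highway distance (15 vs 7).
G: worse on highway distance (38 vs 7).
H: worse on highway distance (17 vs 7).
I: worse on highway distance (13 vs 7).
J: worse on highway distance (21 vs 7).
No option dominates C.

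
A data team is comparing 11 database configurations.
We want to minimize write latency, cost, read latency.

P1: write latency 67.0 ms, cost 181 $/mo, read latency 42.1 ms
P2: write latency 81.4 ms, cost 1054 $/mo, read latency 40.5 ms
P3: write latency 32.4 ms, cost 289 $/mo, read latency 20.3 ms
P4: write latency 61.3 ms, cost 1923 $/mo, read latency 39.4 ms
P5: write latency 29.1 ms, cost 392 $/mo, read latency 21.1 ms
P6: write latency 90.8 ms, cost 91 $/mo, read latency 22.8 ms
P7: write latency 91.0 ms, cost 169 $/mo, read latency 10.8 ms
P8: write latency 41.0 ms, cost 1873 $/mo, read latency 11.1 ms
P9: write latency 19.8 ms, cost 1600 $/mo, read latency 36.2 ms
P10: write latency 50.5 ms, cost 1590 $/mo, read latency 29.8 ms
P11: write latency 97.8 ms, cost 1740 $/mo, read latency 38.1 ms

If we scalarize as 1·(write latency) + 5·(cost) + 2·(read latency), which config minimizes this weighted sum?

P6

P1: 1·67.0 + 5·181 + 2·42.1 = 1056.2
P2: 1·81.4 + 5·1054 + 2·40.5 = 5432.4
P3: 1·32.4 + 5·289 + 2·20.3 = 1518.0
P4: 1·61.3 + 5·1923 + 2·39.4 = 9755.1
P5: 1·29.1 + 5·392 + 2·21.1 = 2031.3
P6: 1·90.8 + 5·91 + 2·22.8 = 591.4
P7: 1·91.0 + 5·169 + 2·10.8 = 957.6
P8: 1·41.0 + 5·1873 + 2·11.1 = 9428.2
P9: 1·19.8 + 5·1600 + 2·36.2 = 8092.2
P10: 1·50.5 + 5·1590 + 2·29.8 = 8060.1
P11: 1·97.8 + 5·1740 + 2·38.1 = 8874.0
Lowest: P6 at 591.4.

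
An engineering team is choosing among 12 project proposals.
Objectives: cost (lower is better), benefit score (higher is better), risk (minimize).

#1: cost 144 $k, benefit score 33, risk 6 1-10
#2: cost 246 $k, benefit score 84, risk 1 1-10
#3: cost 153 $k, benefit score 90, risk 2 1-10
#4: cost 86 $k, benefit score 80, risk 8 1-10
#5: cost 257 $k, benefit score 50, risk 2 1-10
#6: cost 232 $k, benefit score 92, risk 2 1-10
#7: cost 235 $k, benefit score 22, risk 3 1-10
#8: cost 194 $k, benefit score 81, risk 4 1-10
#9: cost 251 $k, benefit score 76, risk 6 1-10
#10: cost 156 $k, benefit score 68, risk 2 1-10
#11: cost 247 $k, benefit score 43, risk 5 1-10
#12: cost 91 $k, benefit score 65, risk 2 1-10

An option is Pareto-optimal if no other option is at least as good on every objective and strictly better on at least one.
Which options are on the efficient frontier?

#1: dominated by #12 (cost 91≤144, benefit score 65≥33, risk 2≤6).
#2: not dominated (best risk).
#3: not dominated.
#4: not dominated (best cost).
#5: dominated by #2 (cost 246≤257, benefit score 84≥50, risk 1≤2).
#6: not dominated (best benefit score).
#7: dominated by #3 (cost 153≤235, benefit score 90≥22, risk 2≤3).
#8: dominated by #3 (cost 153≤194, benefit score 90≥81, risk 2≤4).
#9: dominated by #2 (cost 246≤251, benefit score 84≥76, risk 1≤6).
#10: dominated by #3 (cost 153≤156, benefit score 90≥68, risk 2≤2).
#11: dominated by #2 (cost 246≤247, benefit score 84≥43, risk 1≤5).
#12: not dominated.

#2, #3, #4, #6, #12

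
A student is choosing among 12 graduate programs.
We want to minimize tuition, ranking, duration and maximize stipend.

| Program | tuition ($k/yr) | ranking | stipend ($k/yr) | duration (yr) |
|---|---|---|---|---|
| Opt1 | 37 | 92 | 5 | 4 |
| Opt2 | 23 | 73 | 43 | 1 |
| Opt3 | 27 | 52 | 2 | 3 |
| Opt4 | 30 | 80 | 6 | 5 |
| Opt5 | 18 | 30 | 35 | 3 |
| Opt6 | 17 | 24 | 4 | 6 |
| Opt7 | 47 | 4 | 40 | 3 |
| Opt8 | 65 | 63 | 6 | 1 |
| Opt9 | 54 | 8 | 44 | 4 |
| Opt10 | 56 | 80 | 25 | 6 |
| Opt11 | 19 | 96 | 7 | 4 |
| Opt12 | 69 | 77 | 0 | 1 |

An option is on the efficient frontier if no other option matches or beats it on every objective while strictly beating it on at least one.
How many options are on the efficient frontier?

Opt1: dominated by Opt2 (tuition 23≤37, ranking 73≤92, stipend 43≥5, duration 1≤4).
Opt2: not dominated.
Opt3: dominated by Opt5 (tuition 18≤27, ranking 30≤52, stipend 35≥2, duration 3≤3).
Opt4: dominated by Opt2 (tuition 23≤30, ranking 73≤80, stipend 43≥6, duration 1≤5).
Opt5: not dominated.
Opt6: not dominated (best tuition).
Opt7: not dominated (best ranking).
Opt8: not dominated.
Opt9: not dominated (best stipend).
Opt10: dominated by Opt2 (tuition 23≤56, ranking 73≤80, stipend 43≥25, duration 1≤6).
Opt11: dominated by Opt5 (tuition 18≤19, ranking 30≤96, stipend 35≥7, duration 3≤4).
Opt12: dominated by Opt2 (tuition 23≤69, ranking 73≤77, stipend 43≥0, duration 1≤1).
Pareto-optimal: Opt2, Opt5, Opt6, Opt7, Opt8, Opt9 → 6.

6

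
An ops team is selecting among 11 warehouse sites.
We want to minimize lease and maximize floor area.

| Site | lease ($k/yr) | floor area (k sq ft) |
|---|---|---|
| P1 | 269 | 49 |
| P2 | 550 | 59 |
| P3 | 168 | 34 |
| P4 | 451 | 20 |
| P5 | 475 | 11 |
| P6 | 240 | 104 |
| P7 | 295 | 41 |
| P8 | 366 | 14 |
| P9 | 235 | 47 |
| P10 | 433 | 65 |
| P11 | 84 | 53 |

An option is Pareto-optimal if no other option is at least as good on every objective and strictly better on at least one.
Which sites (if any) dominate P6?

P1: worse on lease (269 vs 240).
P2: worse on lease (550 vs 240).
P3: worse on floor area (34 vs 104).
P4: worse on lease (451 vs 240).
P5: worse on lease (475 vs 240).
P7: worse on lease (295 vs 240).
P8: worse on lease (366 vs 240).
P9: worse on floor area (47 vs 104).
P10: worse on lease (433 vs 240).
P11: worse on floor area (53 vs 104).
No option dominates P6.

none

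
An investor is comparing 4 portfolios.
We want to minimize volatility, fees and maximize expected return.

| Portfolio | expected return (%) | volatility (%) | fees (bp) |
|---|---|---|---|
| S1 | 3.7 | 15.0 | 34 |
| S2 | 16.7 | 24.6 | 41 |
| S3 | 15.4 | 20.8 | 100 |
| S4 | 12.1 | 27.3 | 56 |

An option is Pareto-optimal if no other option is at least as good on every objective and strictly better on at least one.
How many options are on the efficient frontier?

S1: not dominated (best volatility).
S2: not dominated (best expected return).
S3: not dominated.
S4: dominated by S2 (expected return 16.7≥12.1, volatility 24.6≤27.3, fees 41≤56).
Pareto-optimal: S1, S2, S3 → 3.

3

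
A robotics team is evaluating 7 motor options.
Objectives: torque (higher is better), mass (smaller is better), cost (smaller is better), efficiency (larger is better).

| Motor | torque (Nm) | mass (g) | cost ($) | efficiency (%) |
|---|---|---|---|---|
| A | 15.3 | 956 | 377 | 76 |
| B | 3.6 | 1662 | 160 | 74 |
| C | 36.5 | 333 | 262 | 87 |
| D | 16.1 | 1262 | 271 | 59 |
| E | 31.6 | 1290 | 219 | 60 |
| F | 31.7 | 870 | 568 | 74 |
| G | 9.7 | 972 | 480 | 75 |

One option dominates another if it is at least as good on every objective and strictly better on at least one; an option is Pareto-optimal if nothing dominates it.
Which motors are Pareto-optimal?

B, C, E

A: dominated by C (torque 36.5≥15.3, mass 333≤956, cost 262≤377, efficiency 87≥76).
B: not dominated (best cost).
C: not dominated (best torque).
D: dominated by C (torque 36.5≥16.1, mass 333≤1262, cost 262≤271, efficiency 87≥59).
E: not dominated.
F: dominated by C (torque 36.5≥31.7, mass 333≤870, cost 262≤568, efficiency 87≥74).
G: dominated by A (torque 15.3≥9.7, mass 956≤972, cost 377≤480, efficiency 76≥75).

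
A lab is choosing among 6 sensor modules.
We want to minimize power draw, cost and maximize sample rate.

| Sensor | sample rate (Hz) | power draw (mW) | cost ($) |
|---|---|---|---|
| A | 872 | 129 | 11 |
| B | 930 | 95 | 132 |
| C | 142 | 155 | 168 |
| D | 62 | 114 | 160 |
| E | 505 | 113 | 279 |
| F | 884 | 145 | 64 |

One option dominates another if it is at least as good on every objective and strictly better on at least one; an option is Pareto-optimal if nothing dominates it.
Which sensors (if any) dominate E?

B: sample rate 930≥505, power draw 95≤113, cost 132≤279 — dominates E.
Others (A, C, D, F) are each worse than E on at least one objective.

B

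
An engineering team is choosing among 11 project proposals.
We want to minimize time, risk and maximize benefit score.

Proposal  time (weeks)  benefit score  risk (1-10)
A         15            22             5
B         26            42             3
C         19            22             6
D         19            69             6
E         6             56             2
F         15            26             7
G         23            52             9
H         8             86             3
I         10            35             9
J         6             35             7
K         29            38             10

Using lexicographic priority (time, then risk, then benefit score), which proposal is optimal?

E

First minimize time: best is 6, kept {E, J}.
Then minimize risk: best is 2, kept {E}.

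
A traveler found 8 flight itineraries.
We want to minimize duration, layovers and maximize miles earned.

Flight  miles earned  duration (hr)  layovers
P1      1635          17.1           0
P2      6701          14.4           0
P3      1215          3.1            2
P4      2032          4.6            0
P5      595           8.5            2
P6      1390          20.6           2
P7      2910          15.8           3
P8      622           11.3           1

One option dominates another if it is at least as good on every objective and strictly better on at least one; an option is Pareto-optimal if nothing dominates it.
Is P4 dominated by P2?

No

P2 vs P4: P2 is worse on duration (14.4 vs 4.6), so it does not dominate P4.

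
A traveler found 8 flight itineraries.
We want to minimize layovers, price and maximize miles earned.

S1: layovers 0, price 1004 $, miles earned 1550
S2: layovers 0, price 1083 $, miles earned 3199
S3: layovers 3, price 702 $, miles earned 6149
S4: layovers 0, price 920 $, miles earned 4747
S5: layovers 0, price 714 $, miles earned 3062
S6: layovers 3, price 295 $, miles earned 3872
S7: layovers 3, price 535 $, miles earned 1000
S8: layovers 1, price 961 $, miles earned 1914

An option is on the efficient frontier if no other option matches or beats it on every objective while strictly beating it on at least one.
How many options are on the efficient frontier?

4

S1: dominated by S4 (layovers 0≤0, price 920≤1004, miles earned 4747≥1550).
S2: dominated by S4 (layovers 0≤0, price 920≤1083, miles earned 4747≥3199).
S3: not dominated (best miles earned).
S4: not dominated.
S5: not dominated.
S6: not dominated (best price).
S7: dominated by S6 (layovers 3≤3, price 295≤535, miles earned 3872≥1000).
S8: dominated by S4 (layovers 0≤1, price 920≤961, miles earned 4747≥1914).
Pareto-optimal: S3, S4, S5, S6 → 4.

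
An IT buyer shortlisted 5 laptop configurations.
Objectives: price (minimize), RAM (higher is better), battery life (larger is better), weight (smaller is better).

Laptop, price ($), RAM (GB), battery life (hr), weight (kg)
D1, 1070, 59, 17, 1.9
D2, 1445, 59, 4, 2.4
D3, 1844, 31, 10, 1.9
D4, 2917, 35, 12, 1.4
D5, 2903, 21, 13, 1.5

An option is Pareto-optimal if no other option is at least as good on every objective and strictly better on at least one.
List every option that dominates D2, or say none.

D1: price 1070≤1445, RAM 59≥59, battery life 17≥4, weight 1.9≤2.4 — dominates D2.
Others (D3, D4, D5) are each worse than D2 on at least one objective.

D1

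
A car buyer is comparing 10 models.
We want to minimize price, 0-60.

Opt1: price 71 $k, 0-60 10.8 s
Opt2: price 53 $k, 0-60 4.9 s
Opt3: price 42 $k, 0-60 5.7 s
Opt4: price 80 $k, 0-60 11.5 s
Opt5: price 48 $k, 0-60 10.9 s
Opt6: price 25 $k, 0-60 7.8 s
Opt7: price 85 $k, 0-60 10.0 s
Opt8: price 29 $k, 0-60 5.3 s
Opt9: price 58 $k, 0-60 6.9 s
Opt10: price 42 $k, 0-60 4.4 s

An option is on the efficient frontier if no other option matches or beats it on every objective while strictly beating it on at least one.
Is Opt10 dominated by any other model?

Opt1: worse on price (71 vs 42).
Opt2: worse on price (53 vs 42).
Opt3: worse on 0-60 (5.7 vs 4.4).
Opt4: worse on price (80 vs 42).
Opt5: worse on price (48 vs 42).
Opt6: worse on 0-60 (7.8 vs 4.4).
Opt7: worse on price (85 vs 42).
Opt8: worse on 0-60 (5.3 vs 4.4).
Opt9: worse on price (58 vs 42).
No option is at least as good as Opt10 on every objective and strictly better on one.

No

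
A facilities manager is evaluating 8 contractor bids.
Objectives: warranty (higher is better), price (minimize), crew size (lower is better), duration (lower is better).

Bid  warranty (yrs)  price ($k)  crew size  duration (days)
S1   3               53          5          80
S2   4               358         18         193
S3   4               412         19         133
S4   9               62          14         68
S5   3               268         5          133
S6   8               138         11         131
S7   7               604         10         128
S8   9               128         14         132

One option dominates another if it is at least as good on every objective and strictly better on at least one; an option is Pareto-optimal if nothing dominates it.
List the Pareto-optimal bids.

S1, S4, S6, S7

S1: not dominated (best price).
S2: dominated by S4 (warranty 9≥4, price 62≤358, crew size 14≤18, duration 68≤193).
S3: dominated by S4 (warranty 9≥4, price 62≤412, crew size 14≤19, duration 68≤133).
S4: not dominated (best duration).
S5: dominated by S1 (warranty 3≥3, price 53≤268, crew size 5≤5, duration 80≤133).
S6: not dominated.
S7: not dominated.
S8: dominated by S4 (warranty 9≥9, price 62≤128, crew size 14≤14, duration 68≤132).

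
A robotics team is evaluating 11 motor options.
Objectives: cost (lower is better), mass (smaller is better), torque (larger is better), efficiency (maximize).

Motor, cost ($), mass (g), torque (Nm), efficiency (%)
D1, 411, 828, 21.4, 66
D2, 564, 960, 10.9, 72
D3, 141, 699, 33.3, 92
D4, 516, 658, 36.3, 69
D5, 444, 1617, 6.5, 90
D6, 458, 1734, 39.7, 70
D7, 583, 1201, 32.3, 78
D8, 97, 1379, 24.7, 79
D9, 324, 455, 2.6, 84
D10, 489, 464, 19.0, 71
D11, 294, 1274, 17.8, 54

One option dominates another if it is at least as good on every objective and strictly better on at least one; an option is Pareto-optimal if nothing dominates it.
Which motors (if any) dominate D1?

D3: cost 141≤411, mass 699≤828, torque 33.3≥21.4, efficiency 92≥66 — dominates D1.
Others (D2, D4, D5, D6, D7, D8, D9, D10, D11) are each worse than D1 on at least one objective.

D3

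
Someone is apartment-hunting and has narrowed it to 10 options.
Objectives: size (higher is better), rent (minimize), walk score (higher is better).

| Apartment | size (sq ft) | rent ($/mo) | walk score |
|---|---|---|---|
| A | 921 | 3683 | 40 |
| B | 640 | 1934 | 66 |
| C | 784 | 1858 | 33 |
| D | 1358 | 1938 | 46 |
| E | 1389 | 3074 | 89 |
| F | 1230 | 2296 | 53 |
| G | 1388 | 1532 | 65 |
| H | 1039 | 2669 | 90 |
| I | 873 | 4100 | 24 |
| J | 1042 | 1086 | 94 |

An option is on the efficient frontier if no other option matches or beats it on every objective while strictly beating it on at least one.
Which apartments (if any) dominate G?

none

A: worse on size (921 vs 1388).
B: worse on size (640 vs 1388).
C: worse on size (784 vs 1388).
D: worse on size (1358 vs 1388).
E: worse on rent (3074 vs 1532).
F: worse on size (1230 vs 1388).
H: worse on size (1039 vs 1388).
I: worse on size (873 vs 1388).
J: worse on size (1042 vs 1388).
No option dominates G.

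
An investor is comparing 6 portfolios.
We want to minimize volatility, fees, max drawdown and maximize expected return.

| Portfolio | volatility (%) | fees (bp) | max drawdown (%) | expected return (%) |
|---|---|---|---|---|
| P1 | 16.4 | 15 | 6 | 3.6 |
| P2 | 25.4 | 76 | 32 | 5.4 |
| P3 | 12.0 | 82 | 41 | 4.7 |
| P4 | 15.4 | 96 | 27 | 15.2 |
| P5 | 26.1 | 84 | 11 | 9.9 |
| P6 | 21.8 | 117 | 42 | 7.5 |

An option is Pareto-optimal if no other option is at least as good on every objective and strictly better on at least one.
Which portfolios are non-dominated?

P1: not dominated (best fees).
P2: not dominated.
P3: not dominated (best volatility).
P4: not dominated (best expected return).
P5: not dominated.
P6: dominated by P4 (volatility 15.4≤21.8, fees 96≤117, max drawdown 27≤42, expected return 15.2≥7.5).

P1, P2, P3, P4, P5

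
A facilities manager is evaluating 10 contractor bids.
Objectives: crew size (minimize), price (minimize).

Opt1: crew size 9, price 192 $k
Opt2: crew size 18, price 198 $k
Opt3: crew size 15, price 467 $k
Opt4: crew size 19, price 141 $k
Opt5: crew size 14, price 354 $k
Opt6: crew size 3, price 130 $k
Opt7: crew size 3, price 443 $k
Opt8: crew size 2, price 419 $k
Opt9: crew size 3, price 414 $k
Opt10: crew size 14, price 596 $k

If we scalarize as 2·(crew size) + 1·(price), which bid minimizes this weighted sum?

Opt6

Opt1: 2·9 + 1·192 = 210
Opt2: 2·18 + 1·198 = 234
Opt3: 2·15 + 1·467 = 497
Opt4: 2·19 + 1·141 = 179
Opt5: 2·14 + 1·354 = 382
Opt6: 2·3 + 1·130 = 136
Opt7: 2·3 + 1·443 = 449
Opt8: 2·2 + 1·419 = 423
Opt9: 2·3 + 1·414 = 420
Opt10: 2·14 + 1·596 = 624
Lowest: Opt6 at 136.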